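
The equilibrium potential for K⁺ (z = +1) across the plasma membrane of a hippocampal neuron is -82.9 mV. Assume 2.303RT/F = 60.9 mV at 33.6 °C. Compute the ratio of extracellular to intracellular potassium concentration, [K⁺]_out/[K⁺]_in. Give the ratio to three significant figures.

log₁₀([out]/[in]) = E·z/(60.9) = -82.9 × 1 / 60.9 = -1.3612
[out]/[in] = 10^(-1.3612) = 0.04353

0.0435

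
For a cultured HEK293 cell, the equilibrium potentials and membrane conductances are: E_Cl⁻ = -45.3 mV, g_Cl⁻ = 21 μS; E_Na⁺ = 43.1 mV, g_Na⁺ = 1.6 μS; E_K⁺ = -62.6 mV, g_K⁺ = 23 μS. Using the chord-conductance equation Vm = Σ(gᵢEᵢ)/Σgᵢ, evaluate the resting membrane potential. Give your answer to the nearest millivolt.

-51 mV

Σ gᵢEᵢ = 21·(-45.3) + 1.6·(43.1) + 23·(-62.6) = -2322.14
Σ gᵢ = 21 + 1.6 + 23 = 45.6
Vm = -2322.14 / 45.6 = -50.92 mV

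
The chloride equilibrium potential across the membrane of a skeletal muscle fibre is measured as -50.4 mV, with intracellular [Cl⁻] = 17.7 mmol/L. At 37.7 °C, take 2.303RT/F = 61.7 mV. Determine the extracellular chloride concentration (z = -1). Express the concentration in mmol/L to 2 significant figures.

Nernst: E = (61.7/-1) · log₁₀([out]/[in]), so log₁₀([out]/[in]) = -50.4 × -1 / 61.7 = 0.8169.
[out]/[in] = 10^(0.8169) = 6.559.
[out] = 6.559 × 17.7 = 116.1 mmol/L.

120 mmol/L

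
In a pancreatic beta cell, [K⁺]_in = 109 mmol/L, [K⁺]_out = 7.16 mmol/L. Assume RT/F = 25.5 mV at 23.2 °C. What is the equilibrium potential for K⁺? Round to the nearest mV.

-69 mV

E = (25.5/z) · ln([K⁺]_out/[K⁺]_in) with z = +1.
= (25.5/1) · ln(7.16/109) = 25.50 · ln(0.06569)
= 25.50 · (-2.7228) = -69.43 mV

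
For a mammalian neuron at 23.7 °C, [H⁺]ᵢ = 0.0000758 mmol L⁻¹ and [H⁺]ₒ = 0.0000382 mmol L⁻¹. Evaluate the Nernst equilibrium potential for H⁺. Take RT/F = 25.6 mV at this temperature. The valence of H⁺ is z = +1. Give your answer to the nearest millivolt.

-18 mV

E = (25.6/z) · ln([H⁺]_out/[H⁺]_in) with z = +1.
= (25.6/1) · ln(0.0000382/0.0000758) = 25.60 · ln(0.504)
= 25.60 · (-0.6853) = -17.54 mV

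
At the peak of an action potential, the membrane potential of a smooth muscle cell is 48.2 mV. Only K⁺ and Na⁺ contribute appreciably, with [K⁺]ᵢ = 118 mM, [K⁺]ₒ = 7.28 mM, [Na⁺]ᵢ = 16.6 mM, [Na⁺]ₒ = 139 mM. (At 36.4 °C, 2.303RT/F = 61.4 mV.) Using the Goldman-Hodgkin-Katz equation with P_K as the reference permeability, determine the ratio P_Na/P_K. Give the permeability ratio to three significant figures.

Let α = P_Na/P_K. GHK: Vm = 61.4·log₁₀[(Kₒ + α·Naₒ)/(Kᵢ + α·Naᵢ)].
10^(Vm/61.4) = 10^(48.2/61.4) = 6.0956
So 6.0956·(Kᵢ + α·Naᵢ) = Kₒ + α·Naₒ → α = (6.0956·118.0 − 7.28) / (139.0 − 6.0956·16.6)
α = (719.3 − 7.28) / (139.0 − 101.2) = 712/37.81 = 18.83

18.8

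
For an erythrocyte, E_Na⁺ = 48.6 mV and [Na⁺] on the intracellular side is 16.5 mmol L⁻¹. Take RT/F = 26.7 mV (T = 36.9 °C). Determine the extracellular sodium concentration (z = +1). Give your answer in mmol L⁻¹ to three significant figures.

102 mmol L⁻¹

Nernst: E = (26.7/1) · ln([out]/[in]), so ln([out]/[in]) = 48.6 × 1 / 26.7 = 1.8202.
[out]/[in] = e^(1.8202) = 6.173.
[out] = 6.173 × 16.5 = 101.9 mmol L⁻¹.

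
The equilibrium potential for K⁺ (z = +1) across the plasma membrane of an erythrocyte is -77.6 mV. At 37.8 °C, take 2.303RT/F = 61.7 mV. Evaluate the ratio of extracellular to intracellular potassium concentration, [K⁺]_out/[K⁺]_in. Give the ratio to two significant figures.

log₁₀([out]/[in]) = E·z/(61.7) = -77.6 × 1 / 61.7 = -1.2577
[out]/[in] = 10^(-1.2577) = 0.05525

0.055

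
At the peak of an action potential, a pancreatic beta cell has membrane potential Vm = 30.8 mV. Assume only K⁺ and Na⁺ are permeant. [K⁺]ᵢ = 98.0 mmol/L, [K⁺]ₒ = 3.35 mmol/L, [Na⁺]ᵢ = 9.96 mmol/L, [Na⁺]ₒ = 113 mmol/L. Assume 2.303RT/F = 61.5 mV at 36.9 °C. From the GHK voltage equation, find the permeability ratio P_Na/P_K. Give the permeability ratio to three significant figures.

3.77

Let α = P_Na/P_K. GHK: Vm = 61.5·log₁₀[(Kₒ + α·Naₒ)/(Kᵢ + α·Naᵢ)].
10^(Vm/61.5) = 10^(30.8/61.5) = 3.1682
So 3.1682·(Kᵢ + α·Naᵢ) = Kₒ + α·Naₒ → α = (3.1682·98.0 − 3.35) / (113.0 − 3.1682·9.96)
α = (310.5 − 3.35) / (113.0 − 31.56) = 307.1/81.44 = 3.771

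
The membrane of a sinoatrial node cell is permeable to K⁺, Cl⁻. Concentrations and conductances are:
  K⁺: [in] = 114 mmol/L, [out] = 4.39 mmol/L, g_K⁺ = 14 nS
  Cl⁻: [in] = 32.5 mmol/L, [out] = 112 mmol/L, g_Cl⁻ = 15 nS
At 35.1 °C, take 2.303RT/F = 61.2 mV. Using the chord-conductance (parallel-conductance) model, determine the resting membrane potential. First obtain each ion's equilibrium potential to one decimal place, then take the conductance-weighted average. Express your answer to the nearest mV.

E_K⁺ = (61.2/1)·log₁₀(4.39/114) = -86.6 mV
E_Cl⁻ = (61.2/-1)·log₁₀(112/32.5) = -32.9 mV
Vm = (Σ gᵢEᵢ)/(Σ gᵢ) = (14·-86.6 + 15·-32.9) / (14 + 15)
= -1705.90 / 29 = -58.82 mV

-59 mV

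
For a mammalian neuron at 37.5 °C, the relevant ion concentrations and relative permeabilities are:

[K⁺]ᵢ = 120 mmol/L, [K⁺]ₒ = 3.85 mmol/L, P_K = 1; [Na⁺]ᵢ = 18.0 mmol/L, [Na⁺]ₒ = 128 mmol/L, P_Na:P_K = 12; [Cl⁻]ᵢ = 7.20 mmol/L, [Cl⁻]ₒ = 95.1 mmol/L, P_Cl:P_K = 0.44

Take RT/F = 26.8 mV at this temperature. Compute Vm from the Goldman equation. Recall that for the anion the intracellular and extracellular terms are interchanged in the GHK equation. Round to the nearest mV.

38 mV

Vm = 26.8 · ln[(Σ P·[cation]ₒ + Σ P·[anion]ᵢ) / (Σ P·[cation]ᵢ + Σ P·[anion]ₒ)]
Numerator = 1×3.85 + 12×128 + 0.44×7.20 = 1543
Denominator = 1×120 + 12×18.0 + 0.44×95.1 = 377.8
Vm = 26.8 · ln(4.0837) = 26.8 × (1.4070) = 37.71 mV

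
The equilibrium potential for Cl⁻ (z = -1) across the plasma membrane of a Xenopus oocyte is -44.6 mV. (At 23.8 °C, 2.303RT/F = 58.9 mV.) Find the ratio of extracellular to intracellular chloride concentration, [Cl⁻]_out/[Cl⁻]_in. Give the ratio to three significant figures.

5.72

log₁₀([out]/[in]) = E·z/(58.9) = -44.6 × -1 / 58.9 = 0.7572
[out]/[in] = 10^(0.7572) = 5.718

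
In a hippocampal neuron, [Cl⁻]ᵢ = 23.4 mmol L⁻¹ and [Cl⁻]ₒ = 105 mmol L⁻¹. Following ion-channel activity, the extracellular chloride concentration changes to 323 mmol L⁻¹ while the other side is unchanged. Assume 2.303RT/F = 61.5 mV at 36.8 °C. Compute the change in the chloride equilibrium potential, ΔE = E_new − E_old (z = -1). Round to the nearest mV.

E_old = (61.5/-1)·log₁₀(105/23.4) = -40.10 mV
E_new = (61.5/-1)·log₁₀(323/23.4) = -70.11 mV
ΔE = -70.11 − (-40.10) = -30.01 mV

-30 mV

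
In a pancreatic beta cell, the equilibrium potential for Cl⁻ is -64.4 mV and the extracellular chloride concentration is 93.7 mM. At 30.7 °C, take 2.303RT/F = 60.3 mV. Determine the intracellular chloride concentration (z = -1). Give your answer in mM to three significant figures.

8.01 mM

Nernst: E = (60.3/-1) · log₁₀([out]/[in]), so log₁₀([out]/[in]) = -64.4 × -1 / 60.3 = 1.0680.
[out]/[in] = 10^(1.0680) = 11.69.
[in] = 93.7 / 11.69 = 8.012 mM.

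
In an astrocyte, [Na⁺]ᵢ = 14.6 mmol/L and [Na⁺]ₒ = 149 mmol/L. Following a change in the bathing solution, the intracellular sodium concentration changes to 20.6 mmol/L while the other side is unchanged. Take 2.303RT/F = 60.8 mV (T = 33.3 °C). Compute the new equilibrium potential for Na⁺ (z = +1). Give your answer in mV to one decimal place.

52.2 mV

After the shift: [Na⁺]_out = 149, [Na⁺]_in = 20.6 mmol/L.
E_new = (60.8/1)·log₁₀(149/20.6) = 60.80 · (0.8593) = 52.25 mV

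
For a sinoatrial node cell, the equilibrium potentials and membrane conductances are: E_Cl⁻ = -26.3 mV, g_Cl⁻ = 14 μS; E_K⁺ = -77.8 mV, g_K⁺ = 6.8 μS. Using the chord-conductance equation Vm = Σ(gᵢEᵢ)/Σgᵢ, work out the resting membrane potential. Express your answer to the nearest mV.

-43 mV

Σ gᵢEᵢ = 14·(-26.3) + 6.8·(-77.8) = -897.24
Σ gᵢ = 14 + 6.8 = 20.8
Vm = -897.24 / 20.8 = -43.14 mV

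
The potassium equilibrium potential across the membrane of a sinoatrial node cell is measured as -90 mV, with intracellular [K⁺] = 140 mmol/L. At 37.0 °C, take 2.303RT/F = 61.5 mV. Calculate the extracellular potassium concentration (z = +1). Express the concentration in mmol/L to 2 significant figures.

Nernst: E = (61.5/1) · log₁₀([out]/[in]), so log₁₀([out]/[in]) = -90.0 × 1 / 61.5 = -1.4634.
[out]/[in] = 10^(-1.4634) = 0.0344.
[out] = 0.0344 × 140 = 4.816 mmol/L.

4.8 mmol/L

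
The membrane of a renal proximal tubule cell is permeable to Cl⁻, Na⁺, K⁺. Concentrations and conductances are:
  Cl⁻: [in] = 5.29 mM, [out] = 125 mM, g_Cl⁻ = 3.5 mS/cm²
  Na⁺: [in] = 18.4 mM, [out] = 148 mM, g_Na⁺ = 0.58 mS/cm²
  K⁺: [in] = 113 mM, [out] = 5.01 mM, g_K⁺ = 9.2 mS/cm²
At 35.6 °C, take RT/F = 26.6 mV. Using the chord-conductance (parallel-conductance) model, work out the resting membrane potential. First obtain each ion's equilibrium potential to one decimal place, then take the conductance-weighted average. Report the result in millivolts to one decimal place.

-77.2 mV

E_Cl⁻ = (26.6/-1)·ln(125/5.29) = -84.1 mV
E_Na⁺ = (26.6/1)·ln(148/18.4) = 55.5 mV
E_K⁺ = (26.6/1)·ln(5.01/113) = -82.9 mV
Vm = (Σ gᵢEᵢ)/(Σ gᵢ) = (3.5·-84.1 + 0.58·55.5 + 9.2·-82.9) / (3.5 + 0.58 + 9.2)
= -1024.84 / 13.28 = -77.17 mV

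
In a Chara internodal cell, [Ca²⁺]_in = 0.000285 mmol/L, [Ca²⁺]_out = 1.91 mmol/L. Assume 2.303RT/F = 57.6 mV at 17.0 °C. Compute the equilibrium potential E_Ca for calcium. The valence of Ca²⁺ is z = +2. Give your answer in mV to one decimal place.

E = (57.6/z) · log₁₀([Ca²⁺]_out/[Ca²⁺]_in) with z = +2.
= (57.6/2) · log₁₀(1.91/0.000285) = 28.80 · log₁₀(6702)
= 28.80 · (3.8262) = 110.19 mV

110.2 mV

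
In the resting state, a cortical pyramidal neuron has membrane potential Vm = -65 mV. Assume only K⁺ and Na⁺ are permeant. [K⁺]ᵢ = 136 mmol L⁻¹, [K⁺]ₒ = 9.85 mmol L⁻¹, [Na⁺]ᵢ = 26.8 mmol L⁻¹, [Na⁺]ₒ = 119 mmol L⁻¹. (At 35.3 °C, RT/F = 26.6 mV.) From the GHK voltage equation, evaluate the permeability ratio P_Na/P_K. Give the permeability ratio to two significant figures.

Let α = P_Na/P_K. GHK: Vm = 26.6·ln[(Kₒ + α·Naₒ)/(Kᵢ + α·Naᵢ)].
e^(Vm/26.6) = e^(-65.0/26.6) = 0.086847
So 0.086847·(Kᵢ + α·Naᵢ) = Kₒ + α·Naₒ → α = (0.086847·136.0 − 9.85) / (119.0 − 0.086847·26.8)
α = (11.81 − 9.85) / (119.0 − 2.327) = 1.961/116.7 = 0.01681

0.017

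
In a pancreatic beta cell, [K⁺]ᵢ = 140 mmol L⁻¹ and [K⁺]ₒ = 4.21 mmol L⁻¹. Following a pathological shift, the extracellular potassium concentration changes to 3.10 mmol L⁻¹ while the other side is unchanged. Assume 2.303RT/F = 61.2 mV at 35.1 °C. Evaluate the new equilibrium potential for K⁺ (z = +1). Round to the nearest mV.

-101 mV

After the shift: [K⁺]_out = 3.10, [K⁺]_in = 140 mmol L⁻¹.
E_new = (61.2/1)·log₁₀(3.10/140) = 61.20 · (-1.6548) = -101.27 mV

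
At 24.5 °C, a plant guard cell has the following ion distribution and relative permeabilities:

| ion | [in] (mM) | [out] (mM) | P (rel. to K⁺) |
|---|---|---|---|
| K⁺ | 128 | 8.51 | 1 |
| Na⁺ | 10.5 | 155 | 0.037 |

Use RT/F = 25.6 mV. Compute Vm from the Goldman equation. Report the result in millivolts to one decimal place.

Vm = 25.6 · ln[(Σ P·[cation]ₒ + Σ P·[anion]ᵢ) / (Σ P·[cation]ᵢ + Σ P·[anion]ₒ)]
Numerator = 1×8.51 + 0.037×155 = 14.24
Denominator = 1×128 + 0.037×10.5 = 128.4
Vm = 25.6 · ln(0.11095) = 25.6 × (-2.1987) = -56.29 mV

-56.3 mV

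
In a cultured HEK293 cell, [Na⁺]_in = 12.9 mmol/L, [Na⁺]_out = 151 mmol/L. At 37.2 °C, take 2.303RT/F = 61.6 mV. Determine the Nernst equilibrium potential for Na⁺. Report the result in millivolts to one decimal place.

65.8 mV

E = (61.6/z) · log₁₀([Na⁺]_out/[Na⁺]_in) with z = +1.
= (61.6/1) · log₁₀(151/12.9) = 61.60 · log₁₀(11.71)
= 61.60 · (1.0684) = 65.81 mV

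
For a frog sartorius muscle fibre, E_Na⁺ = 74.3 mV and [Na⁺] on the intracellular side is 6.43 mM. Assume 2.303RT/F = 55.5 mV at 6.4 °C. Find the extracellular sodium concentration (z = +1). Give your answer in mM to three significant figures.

Nernst: E = (55.5/1) · log₁₀([out]/[in]), so log₁₀([out]/[in]) = 74.3 × 1 / 55.5 = 1.3387.
[out]/[in] = 10^(1.3387) = 21.81.
[out] = 21.81 × 6.43 = 140.3 mM.

140 mM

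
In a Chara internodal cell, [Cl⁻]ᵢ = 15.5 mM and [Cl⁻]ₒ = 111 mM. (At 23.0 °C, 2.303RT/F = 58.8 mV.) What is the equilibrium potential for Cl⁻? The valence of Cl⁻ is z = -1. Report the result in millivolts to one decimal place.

-50.3 mV

E = (58.8/z) · log₁₀([Cl⁻]_out/[Cl⁻]_in) with z = -1.
For an anion, dividing by z = -1 reverses the sign.
= (58.8/-1) · log₁₀(111/15.5) = -58.80 · log₁₀(7.161)
= -58.80 · (0.8550) = -50.27 mV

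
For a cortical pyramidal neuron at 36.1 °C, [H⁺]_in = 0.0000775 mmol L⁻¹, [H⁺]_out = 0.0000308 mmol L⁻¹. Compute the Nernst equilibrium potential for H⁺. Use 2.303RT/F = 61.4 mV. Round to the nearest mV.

-25 mV

E = (61.4/z) · log₁₀([H⁺]_out/[H⁺]_in) with z = +1.
= (61.4/1) · log₁₀(0.0000308/0.0000775) = 61.40 · log₁₀(0.3974)
= 61.40 · (-0.4008) = -24.61 mV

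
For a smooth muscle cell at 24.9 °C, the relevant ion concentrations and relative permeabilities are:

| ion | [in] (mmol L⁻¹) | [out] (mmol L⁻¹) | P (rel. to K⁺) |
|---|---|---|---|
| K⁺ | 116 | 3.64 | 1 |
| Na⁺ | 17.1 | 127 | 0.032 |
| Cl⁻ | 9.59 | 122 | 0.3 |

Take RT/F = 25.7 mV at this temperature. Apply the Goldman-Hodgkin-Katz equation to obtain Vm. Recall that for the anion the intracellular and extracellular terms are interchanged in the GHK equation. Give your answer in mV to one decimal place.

Vm = 25.7 · ln[(Σ P·[cation]ₒ + Σ P·[anion]ᵢ) / (Σ P·[cation]ᵢ + Σ P·[anion]ₒ)]
Numerator = 1×3.64 + 0.032×127 + 0.3×9.59 = 10.58
Denominator = 1×116 + 0.032×17.1 + 0.3×122 = 153.1
Vm = 25.7 · ln(0.06909) = 25.7 × (-2.6723) = -68.68 mV

-68.7 mV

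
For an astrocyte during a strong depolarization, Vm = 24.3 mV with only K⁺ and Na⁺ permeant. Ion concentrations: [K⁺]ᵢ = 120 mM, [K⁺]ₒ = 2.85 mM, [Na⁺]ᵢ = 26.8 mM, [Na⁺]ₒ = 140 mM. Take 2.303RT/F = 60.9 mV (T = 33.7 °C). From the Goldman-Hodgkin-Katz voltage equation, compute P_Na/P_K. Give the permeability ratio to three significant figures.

4.09

Let α = P_Na/P_K. GHK: Vm = 60.9·log₁₀[(Kₒ + α·Naₒ)/(Kᵢ + α·Naᵢ)].
10^(Vm/60.9) = 10^(24.3/60.9) = 2.5062
So 2.5062·(Kᵢ + α·Naᵢ) = Kₒ + α·Naₒ → α = (2.5062·120.0 − 2.85) / (140.0 − 2.5062·26.8)
α = (300.7 − 2.85) / (140.0 − 67.17) = 297.9/72.83 = 4.09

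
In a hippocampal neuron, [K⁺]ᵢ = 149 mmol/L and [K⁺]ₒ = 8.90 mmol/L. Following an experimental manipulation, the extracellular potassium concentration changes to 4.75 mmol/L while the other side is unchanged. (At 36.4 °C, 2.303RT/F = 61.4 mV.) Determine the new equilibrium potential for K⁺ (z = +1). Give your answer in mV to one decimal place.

After the shift: [K⁺]_out = 4.75, [K⁺]_in = 149 mmol/L.
E_new = (61.4/1)·log₁₀(4.75/149) = 61.40 · (-1.4965) = -91.88 mV

-91.9 mV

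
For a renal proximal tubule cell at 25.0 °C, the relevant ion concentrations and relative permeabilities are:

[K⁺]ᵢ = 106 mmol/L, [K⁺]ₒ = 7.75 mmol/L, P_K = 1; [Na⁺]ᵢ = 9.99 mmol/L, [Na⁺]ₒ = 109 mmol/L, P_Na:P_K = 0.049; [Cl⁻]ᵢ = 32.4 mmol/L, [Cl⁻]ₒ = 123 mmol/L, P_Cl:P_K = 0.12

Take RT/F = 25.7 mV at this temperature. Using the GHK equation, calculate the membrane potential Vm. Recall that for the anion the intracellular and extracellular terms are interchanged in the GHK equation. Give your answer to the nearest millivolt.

Vm = 25.7 · ln[(Σ P·[cation]ₒ + Σ P·[anion]ᵢ) / (Σ P·[cation]ᵢ + Σ P·[anion]ₒ)]
Numerator = 1×7.75 + 0.049×109 + 0.12×32.4 = 16.98
Denominator = 1×106 + 0.049×9.99 + 0.12×123 = 121.2
Vm = 25.7 · ln(0.14003) = 25.7 × (-1.9659) = -50.52 mV

-51 mV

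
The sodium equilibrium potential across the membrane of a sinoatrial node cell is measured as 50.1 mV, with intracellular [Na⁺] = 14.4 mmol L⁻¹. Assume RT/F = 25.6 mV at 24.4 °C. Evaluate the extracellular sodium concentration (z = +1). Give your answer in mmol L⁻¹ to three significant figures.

102 mmol L⁻¹

Nernst: E = (25.6/1) · ln([out]/[in]), so ln([out]/[in]) = 50.1 × 1 / 25.6 = 1.9570.
[out]/[in] = e^(1.9570) = 7.078.
[out] = 7.078 × 14.4 = 101.9 mmol L⁻¹.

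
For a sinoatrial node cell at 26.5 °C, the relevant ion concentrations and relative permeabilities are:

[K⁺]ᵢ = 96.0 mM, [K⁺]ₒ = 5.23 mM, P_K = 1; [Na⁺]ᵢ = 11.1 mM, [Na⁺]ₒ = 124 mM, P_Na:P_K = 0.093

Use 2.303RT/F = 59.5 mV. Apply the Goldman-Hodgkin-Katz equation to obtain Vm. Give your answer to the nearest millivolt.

-45 mV

Vm = 59.5 · log₁₀[(Σ P·[cation]ₒ + Σ P·[anion]ᵢ) / (Σ P·[cation]ᵢ + Σ P·[anion]ₒ)]
Numerator = 1×5.23 + 0.093×124 = 16.76
Denominator = 1×96.0 + 0.093×11.1 = 97.03
Vm = 59.5 · log₁₀(0.17275) = 59.5 × (-0.7626) = -45.37 mV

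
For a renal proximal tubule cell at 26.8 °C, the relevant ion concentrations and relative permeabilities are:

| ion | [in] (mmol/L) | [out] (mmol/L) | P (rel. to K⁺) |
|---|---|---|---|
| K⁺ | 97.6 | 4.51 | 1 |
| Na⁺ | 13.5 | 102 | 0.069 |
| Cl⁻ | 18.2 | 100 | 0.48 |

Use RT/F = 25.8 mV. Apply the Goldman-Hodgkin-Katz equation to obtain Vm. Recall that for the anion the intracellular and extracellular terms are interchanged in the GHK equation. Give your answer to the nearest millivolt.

Vm = 25.8 · ln[(Σ P·[cation]ₒ + Σ P·[anion]ᵢ) / (Σ P·[cation]ᵢ + Σ P·[anion]ₒ)]
Numerator = 1×4.51 + 0.069×102 + 0.48×18.2 = 20.28
Denominator = 1×97.6 + 0.069×13.5 + 0.48×100 = 146.5
Vm = 25.8 · ln(0.13843) = 25.8 × (-1.9774) = -51.02 mV

-51 mV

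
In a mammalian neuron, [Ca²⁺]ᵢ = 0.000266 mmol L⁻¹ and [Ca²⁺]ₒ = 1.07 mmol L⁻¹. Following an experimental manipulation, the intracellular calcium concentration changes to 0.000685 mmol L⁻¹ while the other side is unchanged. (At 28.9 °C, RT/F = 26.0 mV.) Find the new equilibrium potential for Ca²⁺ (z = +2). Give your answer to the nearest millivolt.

96 mV

After the shift: [Ca²⁺]_out = 1.07, [Ca²⁺]_in = 0.000685 mmol L⁻¹.
E_new = (26.0/2)·ln(1.07/0.000685) = 13.00 · (7.3538) = 95.60 mV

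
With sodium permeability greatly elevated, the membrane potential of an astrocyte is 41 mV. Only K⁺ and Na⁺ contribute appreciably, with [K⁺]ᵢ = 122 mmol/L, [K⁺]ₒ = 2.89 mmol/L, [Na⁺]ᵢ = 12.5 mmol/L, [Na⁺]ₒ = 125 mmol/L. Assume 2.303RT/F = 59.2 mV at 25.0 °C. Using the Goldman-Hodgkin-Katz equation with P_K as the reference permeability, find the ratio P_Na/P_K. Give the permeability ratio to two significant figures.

Let α = P_Na/P_K. GHK: Vm = 59.2·log₁₀[(Kₒ + α·Naₒ)/(Kᵢ + α·Naᵢ)].
10^(Vm/59.2) = 10^(41.0/59.2) = 4.9268
So 4.9268·(Kᵢ + α·Naᵢ) = Kₒ + α·Naₒ → α = (4.9268·122.0 − 2.89) / (125.0 − 4.9268·12.5)
α = (601.1 − 2.89) / (125.0 − 61.59) = 598.2/63.41 = 9.433

9.4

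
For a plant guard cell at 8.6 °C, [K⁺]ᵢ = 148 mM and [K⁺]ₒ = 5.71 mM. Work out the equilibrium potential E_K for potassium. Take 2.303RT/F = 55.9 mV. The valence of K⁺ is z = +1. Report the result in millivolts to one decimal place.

-79.0 mV

E = (55.9/z) · log₁₀([K⁺]_out/[K⁺]_in) with z = +1.
= (55.9/1) · log₁₀(5.71/148) = 55.90 · log₁₀(0.03858)
= 55.90 · (-1.4136) = -79.02 mV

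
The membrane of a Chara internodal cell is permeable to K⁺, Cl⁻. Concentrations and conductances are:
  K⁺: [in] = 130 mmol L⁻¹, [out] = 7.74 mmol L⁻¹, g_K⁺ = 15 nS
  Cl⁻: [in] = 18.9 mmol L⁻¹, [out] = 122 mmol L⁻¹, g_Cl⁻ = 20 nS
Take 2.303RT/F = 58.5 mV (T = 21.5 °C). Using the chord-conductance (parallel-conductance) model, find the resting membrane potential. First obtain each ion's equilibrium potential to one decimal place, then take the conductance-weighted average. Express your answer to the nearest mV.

-58 mV

E_K⁺ = (58.5/1)·log₁₀(7.74/130) = -71.7 mV
E_Cl⁻ = (58.5/-1)·log₁₀(122/18.9) = -47.4 mV
Vm = (Σ gᵢEᵢ)/(Σ gᵢ) = (15·-71.7 + 20·-47.4) / (15 + 20)
= -2023.50 / 35 = -57.81 mV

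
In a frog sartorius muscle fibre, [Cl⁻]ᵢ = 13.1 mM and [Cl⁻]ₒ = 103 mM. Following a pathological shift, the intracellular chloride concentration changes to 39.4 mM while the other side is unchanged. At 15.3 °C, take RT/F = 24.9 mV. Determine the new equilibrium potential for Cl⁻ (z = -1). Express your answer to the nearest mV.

-24 mV

After the shift: [Cl⁻]_out = 103, [Cl⁻]_in = 39.4 mM.
E_new = (24.9/-1)·ln(103/39.4) = -24.90 · (0.9610) = -23.93 mV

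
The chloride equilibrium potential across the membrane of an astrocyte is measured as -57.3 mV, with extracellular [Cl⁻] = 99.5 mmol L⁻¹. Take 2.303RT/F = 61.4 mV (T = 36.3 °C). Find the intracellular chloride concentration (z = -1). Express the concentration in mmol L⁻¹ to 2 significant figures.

Nernst: E = (61.4/-1) · log₁₀([out]/[in]), so log₁₀([out]/[in]) = -57.3 × -1 / 61.4 = 0.9332.
[out]/[in] = 10^(0.9332) = 8.575.
[in] = 99.5 / 8.575 = 11.6 mmol L⁻¹.

12 mmol L⁻¹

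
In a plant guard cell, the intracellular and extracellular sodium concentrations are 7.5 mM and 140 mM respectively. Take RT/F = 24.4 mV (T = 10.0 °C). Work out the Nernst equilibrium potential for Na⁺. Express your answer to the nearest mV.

E = (24.4/z) · ln([Na⁺]_out/[Na⁺]_in) with z = +1.
= (24.4/1) · ln(140/7.5) = 24.40 · ln(18.67)
= 24.40 · (2.9267) = 71.41 mV

71 mV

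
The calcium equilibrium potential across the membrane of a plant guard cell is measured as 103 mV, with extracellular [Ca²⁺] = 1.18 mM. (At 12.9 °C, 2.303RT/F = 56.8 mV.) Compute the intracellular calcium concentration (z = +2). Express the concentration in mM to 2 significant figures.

Nernst: E = (56.8/2) · log₁₀([out]/[in]), so log₁₀([out]/[in]) = 103.0 × 2 / 56.8 = 3.6268.
[out]/[in] = 10^(3.6268) = 4234.
[in] = 1.18 / 4234 = 0.0002787 mM.

0.00028 mM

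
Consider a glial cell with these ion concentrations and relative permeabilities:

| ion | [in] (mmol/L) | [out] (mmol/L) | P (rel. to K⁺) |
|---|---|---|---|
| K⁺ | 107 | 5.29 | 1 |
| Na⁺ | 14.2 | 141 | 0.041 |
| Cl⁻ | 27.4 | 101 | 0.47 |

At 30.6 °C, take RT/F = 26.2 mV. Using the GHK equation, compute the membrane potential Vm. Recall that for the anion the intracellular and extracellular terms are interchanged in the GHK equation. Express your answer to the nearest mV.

-49 mV

Vm = 26.2 · ln[(Σ P·[cation]ₒ + Σ P·[anion]ᵢ) / (Σ P·[cation]ᵢ + Σ P·[anion]ₒ)]
Numerator = 1×5.29 + 0.041×141 + 0.47×27.4 = 23.95
Denominator = 1×107 + 0.041×14.2 + 0.47×101 = 155.1
Vm = 26.2 · ln(0.15446) = 26.2 × (-1.8678) = -48.94 mV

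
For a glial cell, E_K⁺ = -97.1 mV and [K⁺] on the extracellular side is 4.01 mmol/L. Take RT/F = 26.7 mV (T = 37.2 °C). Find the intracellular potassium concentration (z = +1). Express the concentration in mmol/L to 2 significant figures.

Nernst: E = (26.7/1) · ln([out]/[in]), so ln([out]/[in]) = -97.1 × 1 / 26.7 = -3.6367.
[out]/[in] = e^(-3.6367) = 0.02634.
[in] = 4.01 / 0.02634 = 152.2 mmol/L.

150 mmol/L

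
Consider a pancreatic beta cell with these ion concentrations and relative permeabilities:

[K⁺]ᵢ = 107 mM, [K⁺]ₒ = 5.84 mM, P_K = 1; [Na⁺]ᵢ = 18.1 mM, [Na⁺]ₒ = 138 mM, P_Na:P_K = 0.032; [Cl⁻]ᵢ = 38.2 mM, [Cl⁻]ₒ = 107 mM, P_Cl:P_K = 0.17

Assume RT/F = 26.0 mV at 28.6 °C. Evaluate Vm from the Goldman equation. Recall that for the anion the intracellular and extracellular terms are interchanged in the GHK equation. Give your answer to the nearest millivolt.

-52 mV

Vm = 26.0 · ln[(Σ P·[cation]ₒ + Σ P·[anion]ᵢ) / (Σ P·[cation]ᵢ + Σ P·[anion]ₒ)]
Numerator = 1×5.84 + 0.032×138 + 0.17×38.2 = 16.75
Denominator = 1×107 + 0.032×18.1 + 0.17×107 = 125.8
Vm = 26.0 · ln(0.13318) = 26.0 × (-2.0161) = -52.42 mV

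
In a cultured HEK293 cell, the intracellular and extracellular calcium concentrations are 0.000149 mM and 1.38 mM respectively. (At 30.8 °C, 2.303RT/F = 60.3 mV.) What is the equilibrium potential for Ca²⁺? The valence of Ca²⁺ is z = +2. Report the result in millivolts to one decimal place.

119.6 mV

E = (60.3/z) · log₁₀([Ca²⁺]_out/[Ca²⁺]_in) with z = +2.
= (60.3/2) · log₁₀(1.38/0.000149) = 30.15 · log₁₀(9262)
= 30.15 · (3.9667) = 119.60 mV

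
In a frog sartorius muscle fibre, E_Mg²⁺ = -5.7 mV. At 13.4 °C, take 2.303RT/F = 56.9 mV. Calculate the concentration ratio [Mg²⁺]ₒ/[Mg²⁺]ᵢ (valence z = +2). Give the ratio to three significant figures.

log₁₀([out]/[in]) = E·z/(56.9) = -5.7 × 2 / 56.9 = -0.2004
[out]/[in] = 10^(-0.2004) = 0.6304

0.630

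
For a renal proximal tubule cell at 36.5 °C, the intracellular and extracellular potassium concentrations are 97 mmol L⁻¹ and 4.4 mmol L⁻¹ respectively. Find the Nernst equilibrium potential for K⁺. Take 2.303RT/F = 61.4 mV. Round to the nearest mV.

E = (61.4/z) · log₁₀([K⁺]_out/[K⁺]_in) with z = +1.
= (61.4/1) · log₁₀(4.4/97) = 61.40 · log₁₀(0.04536)
= 61.40 · (-1.3433) = -82.48 mV

-82 mV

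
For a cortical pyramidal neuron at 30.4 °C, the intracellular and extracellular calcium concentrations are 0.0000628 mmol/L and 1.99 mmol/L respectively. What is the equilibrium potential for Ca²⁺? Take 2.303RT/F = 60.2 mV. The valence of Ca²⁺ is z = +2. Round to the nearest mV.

E = (60.2/z) · log₁₀([Ca²⁺]_out/[Ca²⁺]_in) with z = +2.
= (60.2/2) · log₁₀(1.99/0.0000628) = 30.10 · log₁₀(3.169e+04)
= 30.10 · (4.5009) = 135.48 mV

135 mV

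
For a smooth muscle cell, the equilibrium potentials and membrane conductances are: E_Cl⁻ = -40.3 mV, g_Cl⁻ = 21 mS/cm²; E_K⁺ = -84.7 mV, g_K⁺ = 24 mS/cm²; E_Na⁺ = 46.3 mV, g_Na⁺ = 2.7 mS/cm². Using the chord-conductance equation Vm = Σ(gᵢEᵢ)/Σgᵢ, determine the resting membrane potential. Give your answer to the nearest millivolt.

Σ gᵢEᵢ = 21·(-40.3) + 24·(-84.7) + 2.7·(46.3) = -2754.09
Σ gᵢ = 21 + 24 + 2.7 = 47.7
Vm = -2754.09 / 47.7 = -57.74 mV

-58 mV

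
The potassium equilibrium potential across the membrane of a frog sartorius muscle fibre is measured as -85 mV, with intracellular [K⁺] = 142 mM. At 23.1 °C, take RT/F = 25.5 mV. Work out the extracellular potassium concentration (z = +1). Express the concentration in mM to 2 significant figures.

Nernst: E = (25.5/1) · ln([out]/[in]), so ln([out]/[in]) = -85.0 × 1 / 25.5 = -3.3333.
[out]/[in] = e^(-3.3333) = 0.03567.
[out] = 0.03567 × 142 = 5.066 mM.

5.1 mM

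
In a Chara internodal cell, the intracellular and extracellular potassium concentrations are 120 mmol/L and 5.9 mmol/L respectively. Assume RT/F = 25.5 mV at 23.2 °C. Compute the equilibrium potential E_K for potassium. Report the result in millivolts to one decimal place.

-76.8 mV

E = (25.5/z) · ln([K⁺]_out/[K⁺]_in) with z = +1.
= (25.5/1) · ln(5.9/120) = 25.50 · ln(0.04917)
= 25.50 · (-3.0125) = -76.82 mV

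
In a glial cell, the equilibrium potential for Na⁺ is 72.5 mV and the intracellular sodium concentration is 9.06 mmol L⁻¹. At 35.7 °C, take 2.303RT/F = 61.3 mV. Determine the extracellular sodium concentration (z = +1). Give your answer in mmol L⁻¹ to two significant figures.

140 mmol L⁻¹

Nernst: E = (61.3/1) · log₁₀([out]/[in]), so log₁₀([out]/[in]) = 72.5 × 1 / 61.3 = 1.1827.
[out]/[in] = 10^(1.1827) = 15.23.
[out] = 15.23 × 9.06 = 138 mmol L⁻¹.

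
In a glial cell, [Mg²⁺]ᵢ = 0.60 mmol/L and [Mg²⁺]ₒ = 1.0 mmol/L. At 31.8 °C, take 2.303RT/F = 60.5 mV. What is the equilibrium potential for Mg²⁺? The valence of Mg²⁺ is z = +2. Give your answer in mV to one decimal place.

E = (60.5/z) · log₁₀([Mg²⁺]_out/[Mg²⁺]_in) with z = +2.
= (60.5/2) · log₁₀(1.0/0.60) = 30.25 · log₁₀(1.667)
= 30.25 · (0.2218) = 6.71 mV

6.7 mV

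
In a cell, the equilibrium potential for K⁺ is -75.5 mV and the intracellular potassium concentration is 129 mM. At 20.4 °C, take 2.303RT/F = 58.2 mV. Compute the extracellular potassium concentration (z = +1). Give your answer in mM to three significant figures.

Nernst: E = (58.2/1) · log₁₀([out]/[in]), so log₁₀([out]/[in]) = -75.5 × 1 / 58.2 = -1.2973.
[out]/[in] = 10^(-1.2973) = 0.05044.
[out] = 0.05044 × 129 = 6.506 mM.

6.51 mM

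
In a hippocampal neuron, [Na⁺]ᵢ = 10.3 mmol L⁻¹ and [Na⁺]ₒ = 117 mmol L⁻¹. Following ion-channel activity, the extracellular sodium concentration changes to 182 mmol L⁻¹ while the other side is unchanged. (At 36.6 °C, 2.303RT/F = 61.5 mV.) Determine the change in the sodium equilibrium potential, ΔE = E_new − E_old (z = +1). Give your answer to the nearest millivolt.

E_old = (61.5/1)·log₁₀(117/10.3) = 64.90 mV
E_new = (61.5/1)·log₁₀(182/10.3) = 76.70 mV
ΔE = 76.70 − (64.90) = 11.80 mV

12 mV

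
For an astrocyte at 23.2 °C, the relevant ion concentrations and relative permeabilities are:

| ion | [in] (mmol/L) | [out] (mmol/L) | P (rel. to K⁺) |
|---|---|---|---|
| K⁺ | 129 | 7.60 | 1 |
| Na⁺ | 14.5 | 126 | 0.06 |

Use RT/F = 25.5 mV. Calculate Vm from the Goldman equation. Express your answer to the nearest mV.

Vm = 25.5 · ln[(Σ P·[cation]ₒ + Σ P·[anion]ᵢ) / (Σ P·[cation]ᵢ + Σ P·[anion]ₒ)]
Numerator = 1×7.60 + 0.06×126 = 15.16
Denominator = 1×129 + 0.06×14.5 = 129.9
Vm = 25.5 · ln(0.11673) = 25.5 × (-2.1479) = -54.77 mV

-55 mV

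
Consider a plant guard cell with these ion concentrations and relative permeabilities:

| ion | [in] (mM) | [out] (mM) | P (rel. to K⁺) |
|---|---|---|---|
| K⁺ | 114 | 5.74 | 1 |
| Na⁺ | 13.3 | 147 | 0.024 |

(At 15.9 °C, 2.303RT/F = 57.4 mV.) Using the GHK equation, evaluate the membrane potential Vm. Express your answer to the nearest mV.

-63 mV

Vm = 57.4 · log₁₀[(Σ P·[cation]ₒ + Σ P·[anion]ᵢ) / (Σ P·[cation]ᵢ + Σ P·[anion]ₒ)]
Numerator = 1×5.74 + 0.024×147 = 9.268
Denominator = 1×114 + 0.024×13.3 = 114.3
Vm = 57.4 · log₁₀(0.081071) = 57.4 × (-1.0911) = -62.63 mV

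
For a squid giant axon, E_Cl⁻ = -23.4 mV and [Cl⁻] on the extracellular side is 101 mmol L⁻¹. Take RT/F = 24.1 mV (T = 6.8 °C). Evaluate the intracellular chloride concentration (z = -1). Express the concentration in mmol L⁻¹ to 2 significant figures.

Nernst: E = (24.1/-1) · ln([out]/[in]), so ln([out]/[in]) = -23.4 × -1 / 24.1 = 0.9710.
[out]/[in] = e^(0.9710) = 2.64.
[in] = 101 / 2.64 = 38.25 mmol L⁻¹.

38 mmol L⁻¹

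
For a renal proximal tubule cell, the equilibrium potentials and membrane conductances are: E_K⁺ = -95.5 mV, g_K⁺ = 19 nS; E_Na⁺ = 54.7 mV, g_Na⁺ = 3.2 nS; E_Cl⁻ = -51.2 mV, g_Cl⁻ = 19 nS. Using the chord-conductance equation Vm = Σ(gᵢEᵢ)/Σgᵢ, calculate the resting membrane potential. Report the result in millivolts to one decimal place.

Σ gᵢEᵢ = 19·(-95.5) + 3.2·(54.7) + 19·(-51.2) = -2612.26
Σ gᵢ = 19 + 3.2 + 19 = 41.2
Vm = -2612.26 / 41.2 = -63.40 mV

-63.4 mV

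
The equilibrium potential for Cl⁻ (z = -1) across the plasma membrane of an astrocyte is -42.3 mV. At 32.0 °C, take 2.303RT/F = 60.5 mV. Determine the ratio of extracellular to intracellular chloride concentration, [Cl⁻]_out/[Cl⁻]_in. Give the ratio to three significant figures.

log₁₀([out]/[in]) = E·z/(60.5) = -42.3 × -1 / 60.5 = 0.6992
[out]/[in] = 10^(0.6992) = 5.002

5.00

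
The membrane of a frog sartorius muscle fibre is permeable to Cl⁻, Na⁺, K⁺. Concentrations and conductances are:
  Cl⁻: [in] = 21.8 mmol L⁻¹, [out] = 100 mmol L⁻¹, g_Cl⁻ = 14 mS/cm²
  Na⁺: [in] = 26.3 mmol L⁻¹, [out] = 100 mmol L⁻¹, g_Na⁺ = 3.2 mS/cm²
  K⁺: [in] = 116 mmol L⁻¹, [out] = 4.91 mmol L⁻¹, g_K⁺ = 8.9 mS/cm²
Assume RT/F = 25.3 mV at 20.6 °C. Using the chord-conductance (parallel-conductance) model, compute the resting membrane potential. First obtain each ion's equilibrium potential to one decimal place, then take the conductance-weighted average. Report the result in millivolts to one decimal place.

E_Cl⁻ = (25.3/-1)·ln(100/21.8) = -38.5 mV
E_Na⁺ = (25.3/1)·ln(100/26.3) = 33.8 mV
E_K⁺ = (25.3/1)·ln(4.91/116) = -80.0 mV
Vm = (Σ gᵢEᵢ)/(Σ gᵢ) = (14·-38.5 + 3.2·33.8 + 8.9·-80.0) / (14 + 3.2 + 8.9)
= -1142.84 / 26.1 = -43.79 mV

-43.8 mV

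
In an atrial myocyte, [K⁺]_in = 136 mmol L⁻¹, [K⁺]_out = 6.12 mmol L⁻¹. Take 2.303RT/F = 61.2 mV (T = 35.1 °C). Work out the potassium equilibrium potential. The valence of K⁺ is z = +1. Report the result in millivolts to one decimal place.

E = (61.2/z) · log₁₀([K⁺]_out/[K⁺]_in) with z = +1.
= (61.2/1) · log₁₀(6.12/136) = 61.20 · log₁₀(0.045)
= 61.20 · (-1.3468) = -82.42 mV

-82.4 mV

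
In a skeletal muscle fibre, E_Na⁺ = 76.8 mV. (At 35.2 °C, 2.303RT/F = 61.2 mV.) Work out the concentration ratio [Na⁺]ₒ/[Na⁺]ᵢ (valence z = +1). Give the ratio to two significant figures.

18

log₁₀([out]/[in]) = E·z/(61.2) = 76.8 × 1 / 61.2 = 1.2549
[out]/[in] = 10^(1.2549) = 17.98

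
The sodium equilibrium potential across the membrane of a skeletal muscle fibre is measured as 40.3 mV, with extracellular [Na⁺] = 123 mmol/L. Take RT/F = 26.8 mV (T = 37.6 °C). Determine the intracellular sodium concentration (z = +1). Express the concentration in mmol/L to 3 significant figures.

27.3 mmol/L

Nernst: E = (26.8/1) · ln([out]/[in]), so ln([out]/[in]) = 40.3 × 1 / 26.8 = 1.5037.
[out]/[in] = e^(1.5037) = 4.498.
[in] = 123 / 4.498 = 27.34 mmol/L.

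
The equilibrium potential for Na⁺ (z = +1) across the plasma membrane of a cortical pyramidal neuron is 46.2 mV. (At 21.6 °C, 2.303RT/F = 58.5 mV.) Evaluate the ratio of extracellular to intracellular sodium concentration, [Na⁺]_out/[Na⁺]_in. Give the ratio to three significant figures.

log₁₀([out]/[in]) = E·z/(58.5) = 46.2 × 1 / 58.5 = 0.7897
[out]/[in] = 10^(0.7897) = 6.162

6.16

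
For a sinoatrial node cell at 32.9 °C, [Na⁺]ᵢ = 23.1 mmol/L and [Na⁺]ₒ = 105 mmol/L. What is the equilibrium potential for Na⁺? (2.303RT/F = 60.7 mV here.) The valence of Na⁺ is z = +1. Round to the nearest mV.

E = (60.7/z) · log₁₀([Na⁺]_out/[Na⁺]_in) with z = +1.
= (60.7/1) · log₁₀(105/23.1) = 60.70 · log₁₀(4.545)
= 60.70 · (0.6576) = 39.91 mV

40 mV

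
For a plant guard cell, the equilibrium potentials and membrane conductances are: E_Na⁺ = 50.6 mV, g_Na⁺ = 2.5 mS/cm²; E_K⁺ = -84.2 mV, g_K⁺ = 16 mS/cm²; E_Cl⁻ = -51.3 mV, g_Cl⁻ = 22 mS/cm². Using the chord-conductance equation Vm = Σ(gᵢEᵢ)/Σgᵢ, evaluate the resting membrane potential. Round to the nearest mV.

Σ gᵢEᵢ = 2.5·(50.6) + 16·(-84.2) + 22·(-51.3) = -2349.30
Σ gᵢ = 2.5 + 16 + 22 = 40.5
Vm = -2349.30 / 40.5 = -58.01 mV

-58 mV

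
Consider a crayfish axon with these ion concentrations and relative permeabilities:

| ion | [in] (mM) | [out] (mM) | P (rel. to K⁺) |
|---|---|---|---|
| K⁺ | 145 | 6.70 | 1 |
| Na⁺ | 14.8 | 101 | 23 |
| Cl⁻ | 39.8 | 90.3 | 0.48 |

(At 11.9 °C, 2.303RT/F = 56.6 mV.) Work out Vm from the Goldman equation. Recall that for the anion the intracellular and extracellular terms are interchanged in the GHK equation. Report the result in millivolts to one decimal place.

Vm = 56.6 · log₁₀[(Σ P·[cation]ₒ + Σ P·[anion]ᵢ) / (Σ P·[cation]ᵢ + Σ P·[anion]ₒ)]
Numerator = 1×6.70 + 23×101 + 0.48×39.8 = 2349
Denominator = 1×145 + 23×14.8 + 0.48×90.3 = 528.7
Vm = 56.6 · log₁₀(4.4422) = 56.6 × (0.6476) = 36.65 mV

36.7 mV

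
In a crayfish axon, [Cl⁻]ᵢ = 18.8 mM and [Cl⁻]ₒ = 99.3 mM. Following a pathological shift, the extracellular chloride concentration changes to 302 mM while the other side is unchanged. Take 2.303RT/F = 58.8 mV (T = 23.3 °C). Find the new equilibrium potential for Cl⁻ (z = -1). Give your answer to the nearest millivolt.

After the shift: [Cl⁻]_out = 302, [Cl⁻]_in = 18.8 mM.
E_new = (58.8/-1)·log₁₀(302/18.8) = -58.80 · (1.2058) = -70.90 mV

-71 mV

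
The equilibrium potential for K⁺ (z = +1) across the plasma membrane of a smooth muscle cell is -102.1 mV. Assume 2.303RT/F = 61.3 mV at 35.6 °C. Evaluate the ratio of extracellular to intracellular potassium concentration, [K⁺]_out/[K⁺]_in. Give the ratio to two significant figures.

log₁₀([out]/[in]) = E·z/(61.3) = -102.1 × 1 / 61.3 = -1.6656
[out]/[in] = 10^(-1.6656) = 0.0216

0.022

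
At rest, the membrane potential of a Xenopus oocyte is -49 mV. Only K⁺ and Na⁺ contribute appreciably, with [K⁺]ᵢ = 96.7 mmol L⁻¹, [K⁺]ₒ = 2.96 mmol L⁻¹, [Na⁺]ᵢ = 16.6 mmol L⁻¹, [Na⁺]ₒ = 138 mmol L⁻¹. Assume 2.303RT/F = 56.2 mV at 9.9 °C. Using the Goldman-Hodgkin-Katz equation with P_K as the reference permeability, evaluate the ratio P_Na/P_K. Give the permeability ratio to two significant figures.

0.074

Let α = P_Na/P_K. GHK: Vm = 56.2·log₁₀[(Kₒ + α·Naₒ)/(Kᵢ + α·Naᵢ)].
10^(Vm/56.2) = 10^(-49.0/56.2) = 0.13431
So 0.13431·(Kᵢ + α·Naᵢ) = Kₒ + α·Naₒ → α = (0.13431·96.7 − 2.96) / (138.0 − 0.13431·16.6)
α = (12.99 − 2.96) / (138.0 − 2.23) = 10.03/135.8 = 0.07386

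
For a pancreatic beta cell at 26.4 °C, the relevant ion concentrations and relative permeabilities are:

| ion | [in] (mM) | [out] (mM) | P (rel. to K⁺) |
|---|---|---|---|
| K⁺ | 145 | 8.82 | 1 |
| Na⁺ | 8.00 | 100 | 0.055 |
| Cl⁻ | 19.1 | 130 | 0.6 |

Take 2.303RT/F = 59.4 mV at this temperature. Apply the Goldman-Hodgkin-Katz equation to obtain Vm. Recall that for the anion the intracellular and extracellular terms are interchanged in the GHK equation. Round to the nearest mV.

-56 mV

Vm = 59.4 · log₁₀[(Σ P·[cation]ₒ + Σ P·[anion]ᵢ) / (Σ P·[cation]ᵢ + Σ P·[anion]ₒ)]
Numerator = 1×8.82 + 0.055×100 + 0.6×19.1 = 25.78
Denominator = 1×145 + 0.055×8.00 + 0.6×130 = 223.4
Vm = 59.4 · log₁₀(0.11538) = 59.4 × (-0.9379) = -55.71 mV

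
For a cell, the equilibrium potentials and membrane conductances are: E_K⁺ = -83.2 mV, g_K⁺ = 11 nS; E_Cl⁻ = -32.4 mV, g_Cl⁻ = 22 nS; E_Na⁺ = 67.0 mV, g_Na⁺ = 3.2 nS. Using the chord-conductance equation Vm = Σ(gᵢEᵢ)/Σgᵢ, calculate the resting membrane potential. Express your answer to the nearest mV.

-39 mV

Σ gᵢEᵢ = 11·(-83.2) + 22·(-32.4) + 3.2·(67.0) = -1413.60
Σ gᵢ = 11 + 22 + 3.2 = 36.2
Vm = -1413.60 / 36.2 = -39.05 mV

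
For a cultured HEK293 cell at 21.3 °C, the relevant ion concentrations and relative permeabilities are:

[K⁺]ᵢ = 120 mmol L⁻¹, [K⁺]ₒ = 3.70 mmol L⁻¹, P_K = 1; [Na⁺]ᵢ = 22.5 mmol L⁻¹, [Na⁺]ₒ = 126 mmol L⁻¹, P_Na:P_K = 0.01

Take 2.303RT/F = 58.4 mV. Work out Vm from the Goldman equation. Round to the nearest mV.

-81 mV

Vm = 58.4 · log₁₀[(Σ P·[cation]ₒ + Σ P·[anion]ᵢ) / (Σ P·[cation]ᵢ + Σ P·[anion]ₒ)]
Numerator = 1×3.70 + 0.01×126 = 4.96
Denominator = 1×120 + 0.01×22.5 = 120.2
Vm = 58.4 · log₁₀(0.041256) = 58.4 × (-1.3845) = -80.86 mV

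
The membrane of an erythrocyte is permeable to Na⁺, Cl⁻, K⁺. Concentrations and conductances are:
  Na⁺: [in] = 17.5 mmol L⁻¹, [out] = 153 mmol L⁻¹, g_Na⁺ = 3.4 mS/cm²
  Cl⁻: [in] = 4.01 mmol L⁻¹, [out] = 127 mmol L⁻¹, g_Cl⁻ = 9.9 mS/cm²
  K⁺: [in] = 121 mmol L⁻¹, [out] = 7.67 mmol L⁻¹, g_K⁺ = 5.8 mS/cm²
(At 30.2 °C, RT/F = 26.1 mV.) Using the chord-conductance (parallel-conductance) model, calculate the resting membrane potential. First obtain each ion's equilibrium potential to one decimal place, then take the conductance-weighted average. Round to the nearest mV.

-59 mV

E_Na⁺ = (26.1/1)·ln(153/17.5) = 56.6 mV
E_Cl⁻ = (26.1/-1)·ln(127/4.01) = -90.2 mV
E_K⁺ = (26.1/1)·ln(7.67/121) = -72.0 mV
Vm = (Σ gᵢEᵢ)/(Σ gᵢ) = (3.4·56.6 + 9.9·-90.2 + 5.8·-72.0) / (3.4 + 9.9 + 5.8)
= -1118.14 / 19.1 = -58.54 mV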